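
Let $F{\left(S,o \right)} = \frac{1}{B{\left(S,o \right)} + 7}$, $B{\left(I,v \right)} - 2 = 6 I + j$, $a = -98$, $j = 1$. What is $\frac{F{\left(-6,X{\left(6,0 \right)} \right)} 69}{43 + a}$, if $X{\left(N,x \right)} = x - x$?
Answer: $\frac{69}{1430} \approx 0.048252$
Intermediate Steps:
$B{\left(I,v \right)} = 3 + 6 I$ ($B{\left(I,v \right)} = 2 + \left(6 I + 1\right) = 2 + \left(1 + 6 I\right) = 3 + 6 I$)
$X{\left(N,x \right)} = 0$
$F{\left(S,o \right)} = \frac{1}{10 + 6 S}$ ($F{\left(S,o \right)} = \frac{1}{\left(3 + 6 S\right) + 7} = \frac{1}{10 + 6 S}$)
$\frac{F{\left(-6,X{\left(6,0 \right)} \right)} 69}{43 + a} = \frac{\frac{1}{2 \left(5 + 3 \left(-6\right)\right)} 69}{43 - 98} = \frac{\frac{1}{2 \left(5 - 18\right)} 69}{-55} = \frac{1}{2 \left(-13\right)} 69 \left(- \frac{1}{55}\right) = \frac{1}{2} \left(- \frac{1}{13}\right) 69 \left(- \frac{1}{55}\right) = \left(- \frac{1}{26}\right) 69 \left(- \frac{1}{55}\right) = \left(- \frac{69}{26}\right) \left(- \frac{1}{55}\right) = \frac{69}{1430}$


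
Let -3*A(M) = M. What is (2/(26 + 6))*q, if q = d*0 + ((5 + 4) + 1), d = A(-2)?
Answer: 5/8 ≈ 0.62500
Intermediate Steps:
A(M) = -M/3
d = ⅔ (d = -⅓*(-2) = ⅔ ≈ 0.66667)
q = 10 (q = (⅔)*0 + ((5 + 4) + 1) = 0 + (9 + 1) = 0 + 10 = 10)
(2/(26 + 6))*q = (2/(26 + 6))*10 = (2/32)*10 = ((1/32)*2)*10 = (1/16)*10 = 5/8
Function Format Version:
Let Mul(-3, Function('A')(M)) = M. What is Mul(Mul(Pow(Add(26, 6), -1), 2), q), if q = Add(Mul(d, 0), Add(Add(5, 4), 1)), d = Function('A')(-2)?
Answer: Rational(5, 8) ≈ 0.62500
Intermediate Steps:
Function('A')(M) = Mul(Rational(-1, 3), M)
d = Rational(2, 3) (d = Mul(Rational(-1, 3), -2) = Rational(2, 3) ≈ 0.66667)
q = 10 (q = Add(Mul(Rational(2, 3), 0), Add(Add(5, 4), 1)) = Add(0, Add(9, 1)) = Add(0, 10) = 10)
Mul(Mul(Pow(Add(26, 6), -1), 2), q) = Mul(Mul(Pow(Add(26, 6), -1), 2), 10) = Mul(Mul(Pow(32, -1), 2), 10) = Mul(Mul(Rational(1, 32), 2), 10) = Mul(Rational(1, 16), 10) = Rational(5, 8)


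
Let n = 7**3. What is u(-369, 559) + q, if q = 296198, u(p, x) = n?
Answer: 296541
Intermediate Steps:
n = 343
u(p, x) = 343
u(-369, 559) + q = 343 + 296198 = 296541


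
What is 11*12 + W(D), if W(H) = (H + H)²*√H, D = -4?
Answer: 132 + 128*I ≈ 132.0 + 128.0*I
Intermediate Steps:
W(H) = 4*H^(5/2) (W(H) = (2*H)²*√H = (4*H²)*√H = 4*H^(5/2))
11*12 + W(D) = 11*12 + 4*(-4)^(5/2) = 132 + 4*(32*I) = 132 + 128*I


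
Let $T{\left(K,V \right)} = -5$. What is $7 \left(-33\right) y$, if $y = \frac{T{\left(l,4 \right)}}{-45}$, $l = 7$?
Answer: $- \frac{77}{3} \approx -25.667$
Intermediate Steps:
$y = \frac{1}{9}$ ($y = - \frac{5}{-45} = \left(-5\right) \left(- \frac{1}{45}\right) = \frac{1}{9} \approx 0.11111$)
$7 \left(-33\right) y = 7 \left(-33\right) \frac{1}{9} = \left(-231\right) \frac{1}{9} = - \frac{77}{3}$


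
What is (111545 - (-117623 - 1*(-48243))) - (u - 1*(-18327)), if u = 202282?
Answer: -39684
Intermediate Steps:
(111545 - (-117623 - 1*(-48243))) - (u - 1*(-18327)) = (111545 - (-117623 - 1*(-48243))) - (202282 - 1*(-18327)) = (111545 - (-117623 + 48243)) - (202282 + 18327) = (111545 - 1*(-69380)) - 1*220609 = (111545 + 69380) - 220609 = 180925 - 220609 = -39684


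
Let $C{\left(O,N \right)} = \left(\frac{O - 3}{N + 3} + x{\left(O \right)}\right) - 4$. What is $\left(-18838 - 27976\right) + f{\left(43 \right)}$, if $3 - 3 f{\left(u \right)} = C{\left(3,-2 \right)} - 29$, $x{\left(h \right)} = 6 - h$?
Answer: $-46803$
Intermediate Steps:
$C{\left(O,N \right)} = 2 - O + \frac{-3 + O}{3 + N}$ ($C{\left(O,N \right)} = \left(\frac{O - 3}{N + 3} - \left(-6 + O\right)\right) - 4 = \left(\frac{-3 + O}{3 + N} - \left(-6 + O\right)\right) - 4 = \left(6 - O + \frac{-3 + O}{3 + N}\right) - 4 = 2 - O + \frac{-3 + O}{3 + N}$)
$f{\left(u \right)} = 11$ ($f{\left(u \right)} = 1 - \frac{\frac{3 - 6 + 2 \left(-2\right) - \left(-2\right) 3}{3 - 2} - 29}{3} = 1 - \frac{\frac{3 - 6 - 4 + 6}{1} - 29}{3} = 1 - \frac{1 \left(-1\right) - 29}{3} = 1 - \frac{-1 - 29}{3} = 1 - -10 = 1 + 10 = 11$)
$\left(-18838 - 27976\right) + f{\left(43 \right)} = \left(-18838 - 27976\right) + 11 = -46814 + 11 = -46803$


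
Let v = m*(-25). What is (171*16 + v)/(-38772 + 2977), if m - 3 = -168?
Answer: -6861/35795 ≈ -0.19167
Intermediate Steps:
m = -165 (m = 3 - 168 = -165)
v = 4125 (v = -165*(-25) = 4125)
(171*16 + v)/(-38772 + 2977) = (171*16 + 4125)/(-38772 + 2977) = (2736 + 4125)/(-35795) = 6861*(-1/35795) = -6861/35795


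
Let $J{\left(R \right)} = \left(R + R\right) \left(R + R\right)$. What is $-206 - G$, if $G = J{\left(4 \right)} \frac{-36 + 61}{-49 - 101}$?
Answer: $- \frac{586}{3} \approx -195.33$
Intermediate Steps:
$J{\left(R \right)} = 4 R^{2}$ ($J{\left(R \right)} = 2 R 2 R = 4 R^{2}$)
$G = - \frac{32}{3}$ ($G = 4 \cdot 4^{2} \frac{-36 + 61}{-49 - 101} = 4 \cdot 16 \frac{25}{-150} = 64 \cdot 25 \left(- \frac{1}{150}\right) = 64 \left(- \frac{1}{6}\right) = - \frac{32}{3} \approx -10.667$)
$-206 - G = -206 - - \frac{32}{3} = -206 + \frac{32}{3} = - \frac{586}{3}$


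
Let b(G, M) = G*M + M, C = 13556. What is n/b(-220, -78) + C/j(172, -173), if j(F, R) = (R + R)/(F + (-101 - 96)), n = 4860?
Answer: 160854760/164177 ≈ 979.76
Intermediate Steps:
j(F, R) = 2*R/(-197 + F) (j(F, R) = (2*R)/(F - 197) = (2*R)/(-197 + F) = 2*R/(-197 + F))
b(G, M) = M + G*M
n/b(-220, -78) + C/j(172, -173) = 4860/((-78*(1 - 220))) + 13556/((2*(-173)/(-197 + 172))) = 4860/((-78*(-219))) + 13556/((2*(-173)/(-25))) = 4860/17082 + 13556/((2*(-173)*(-1/25))) = 4860*(1/17082) + 13556/(346/25) = 270/949 + 13556*(25/346) = 270/949 + 169450/173 = 160854760/164177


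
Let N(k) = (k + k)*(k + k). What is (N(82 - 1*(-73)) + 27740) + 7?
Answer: 123847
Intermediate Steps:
N(k) = 4*k² (N(k) = (2*k)*(2*k) = 4*k²)
(N(82 - 1*(-73)) + 27740) + 7 = (4*(82 - 1*(-73))² + 27740) + 7 = (4*(82 + 73)² + 27740) + 7 = (4*155² + 27740) + 7 = (4*24025 + 27740) + 7 = (96100 + 27740) + 7 = 123840 + 7 = 123847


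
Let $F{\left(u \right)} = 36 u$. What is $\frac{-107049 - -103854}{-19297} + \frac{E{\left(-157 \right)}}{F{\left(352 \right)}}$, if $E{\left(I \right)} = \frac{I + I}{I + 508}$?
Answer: $\frac{7102445891}{42915292992} \approx 0.1655$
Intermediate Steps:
$E{\left(I \right)} = \frac{2 I}{508 + I}$
$\frac{-107049 - -103854}{-19297} + \frac{E{\left(-157 \right)}}{F{\left(352 \right)}} = \frac{-107049 - -103854}{-19297} + \frac{2 \left(-157\right) \frac{1}{508 - 157}}{36 \cdot 352} = \left(-107049 + 103854\right) \left(- \frac{1}{19297}\right) + \frac{2 \left(-157\right) \frac{1}{351}}{12672} = \left(-3195\right) \left(- \frac{1}{19297}\right) + 2 \left(-157\right) \frac{1}{351} \cdot \frac{1}{12672} = \frac{3195}{19297} - \frac{157}{2223936} = \frac{7102445891}{42915292992}$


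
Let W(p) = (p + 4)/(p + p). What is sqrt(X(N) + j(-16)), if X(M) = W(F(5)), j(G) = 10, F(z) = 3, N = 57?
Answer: sqrt(402)/6 ≈ 3.3417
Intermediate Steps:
W(p) = (4 + p)/(2*p) (W(p) = (4 + p)/((2*p)) = (4 + p)*(1/(2*p)) = (4 + p)/(2*p))
X(M) = 7/6 (X(M) = (1/2)*(4 + 3)/3 = (1/2)*(1/3)*7 = 7/6)
sqrt(X(N) + j(-16)) = sqrt(7/6 + 10) = sqrt(67/6) = sqrt(402)/6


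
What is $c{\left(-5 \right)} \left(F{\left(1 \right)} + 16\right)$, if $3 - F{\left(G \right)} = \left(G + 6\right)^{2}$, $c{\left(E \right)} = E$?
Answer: $150$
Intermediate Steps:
$F{\left(G \right)} = 3 - \left(6 + G\right)^{2}$ ($F{\left(G \right)} = 3 - \left(G + 6\right)^{2} = 3 - \left(6 + G\right)^{2}$)
$c{\left(-5 \right)} \left(F{\left(1 \right)} + 16\right) = - 5 \left(\left(3 - \left(6 + 1\right)^{2}\right) + 16\right) = - 5 \left(\left(3 - 7^{2}\right) + 16\right) = - 5 \left(\left(3 - 49\right) + 16\right) = - 5 \left(-46 + 16\right) = \left(-5\right) \left(-30\right) = 150$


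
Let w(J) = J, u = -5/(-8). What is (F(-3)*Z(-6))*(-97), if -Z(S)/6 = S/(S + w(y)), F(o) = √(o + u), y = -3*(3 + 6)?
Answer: 291*I*√38/11 ≈ 163.08*I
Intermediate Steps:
y = -27 (y = -3*9 = -27)
u = 5/8 (u = -5*(-⅛) = 5/8 ≈ 0.62500)
F(o) = √(5/8 + o) (F(o) = √(o + 5/8) = √(5/8 + o))
Z(S) = -6*S/(-27 + S) (Z(S) = -6*S/(S - 27) = -6*S/(-27 + S))
(F(-3)*Z(-6))*(-97) = ((√(10 + 16*(-3))/4)*(-6*(-6)/(-27 - 6)))*(-97) = ((√(10 - 48)/4)*(-6*(-6)/(-33)))*(-97) = ((√(-38)/4)*(-6*(-6)*(-1/33)))*(-97) = (((I*√38)/4)*(-12/11))*(-97) = ((I*√38/4)*(-12/11))*(-97) = -3*I*√38/11*(-97) = 291*I*√38/11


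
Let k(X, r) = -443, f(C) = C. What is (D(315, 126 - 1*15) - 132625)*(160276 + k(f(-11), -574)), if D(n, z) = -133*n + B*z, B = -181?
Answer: -31105259963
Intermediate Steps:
D(n, z) = -181*z - 133*n (D(n, z) = -133*n - 181*z = -181*z - 133*n)
(D(315, 126 - 1*15) - 132625)*(160276 + k(f(-11), -574)) = ((-181*(126 - 1*15) - 133*315) - 132625)*(160276 - 443) = ((-181*(126 - 15) - 41895) - 132625)*159833 = ((-181*111 - 41895) - 132625)*159833 = ((-20091 - 41895) - 132625)*159833 = (-61986 - 132625)*159833 = -194611*159833 = -31105259963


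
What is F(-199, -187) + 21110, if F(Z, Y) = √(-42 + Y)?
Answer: 21110 + I*√229 ≈ 21110.0 + 15.133*I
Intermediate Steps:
F(-199, -187) + 21110 = √(-42 - 187) + 21110 = √(-229) + 21110 = I*√229 + 21110 = 21110 + I*√229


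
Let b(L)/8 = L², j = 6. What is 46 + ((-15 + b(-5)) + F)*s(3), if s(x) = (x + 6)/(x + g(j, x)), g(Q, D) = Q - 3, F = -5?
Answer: 316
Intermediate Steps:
b(L) = 8*L²
g(Q, D) = -3 + Q
s(x) = (6 + x)/(3 + x) (s(x) = (x + 6)/(x + (-3 + 6)) = (6 + x)/(x + 3) = (6 + x)/(3 + x))
46 + ((-15 + b(-5)) + F)*s(3) = 46 + ((-15 + 8*(-5)²) - 5)*((6 + 3)/(3 + 3)) = 46 + ((-15 + 8*25) - 5)*(9/6) = 46 + ((-15 + 200) - 5)*((⅙)*9) = 46 + (185 - 5)*(3/2) = 46 + 180*(3/2) = 46 + 270 = 316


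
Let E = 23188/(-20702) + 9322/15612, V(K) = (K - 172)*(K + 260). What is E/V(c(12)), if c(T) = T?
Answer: 3841523/319673809920 ≈ 1.2017e-5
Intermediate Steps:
V(K) = (-172 + K)*(260 + K)
E = -3841523/7345446 (E = 23188*(-1/20702) + 9322*(1/15612) = -1054/941 + 4661/7806 = -3841523/7345446 ≈ -0.52298)
E/V(c(12)) = -3841523/(7345446*(-44720 + 12² + 88*12)) = -3841523/(7345446*(-44720 + 144 + 1056)) = -3841523/7345446/(-43520) = -3841523/7345446*(-1/43520) = 3841523/319673809920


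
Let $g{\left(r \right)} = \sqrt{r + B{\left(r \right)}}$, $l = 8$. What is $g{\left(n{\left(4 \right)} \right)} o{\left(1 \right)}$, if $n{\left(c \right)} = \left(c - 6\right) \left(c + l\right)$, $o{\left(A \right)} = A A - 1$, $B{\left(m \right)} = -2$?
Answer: $0$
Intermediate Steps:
$o{\left(A \right)} = -1 + A^{2}$ ($o{\left(A \right)} = A^{2} - 1 = -1 + A^{2}$)
$n{\left(c \right)} = \left(-6 + c\right) \left(8 + c\right)$ ($n{\left(c \right)} = \left(c - 6\right) \left(c + 8\right) = \left(-6 + c\right) \left(8 + c\right)$)
$g{\left(r \right)} = \sqrt{-2 + r}$ ($g{\left(r \right)} = \sqrt{r - 2} = \sqrt{-2 + r}$)
$g{\left(n{\left(4 \right)} \right)} o{\left(1 \right)} = \sqrt{-2 + \left(-48 + 4^{2} + 2 \cdot 4\right)} \left(-1 + 1^{2}\right) = \sqrt{-2 + \left(-48 + 16 + 8\right)} \left(-1 + 1\right) = \sqrt{-2 - 24} \cdot 0 = \sqrt{-26} \cdot 0 = i \sqrt{26} \cdot 0 = 0$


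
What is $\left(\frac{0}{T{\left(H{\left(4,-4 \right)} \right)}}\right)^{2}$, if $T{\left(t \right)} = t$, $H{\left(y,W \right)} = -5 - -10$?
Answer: $0$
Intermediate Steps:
$H{\left(y,W \right)} = 5$ ($H{\left(y,W \right)} = -5 + 10 = 5$)
$\left(\frac{0}{T{\left(H{\left(4,-4 \right)} \right)}}\right)^{2} = \left(\frac{0}{5}\right)^{2} = \left(0 \cdot \frac{1}{5}\right)^{2} = 0^{2} = 0$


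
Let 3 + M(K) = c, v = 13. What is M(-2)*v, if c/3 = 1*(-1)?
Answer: -78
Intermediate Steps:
c = -3 (c = 3*(1*(-1)) = 3*(-1) = -3)
M(K) = -6 (M(K) = -3 - 3 = -6)
M(-2)*v = -6*13 = -78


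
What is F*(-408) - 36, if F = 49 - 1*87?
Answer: 15468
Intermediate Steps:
F = -38 (F = 49 - 87 = -38)
F*(-408) - 36 = -38*(-408) - 36 = 15504 - 36 = 15468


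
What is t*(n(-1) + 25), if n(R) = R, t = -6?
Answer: -144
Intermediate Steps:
t*(n(-1) + 25) = -6*(-1 + 25) = -6*24 = -144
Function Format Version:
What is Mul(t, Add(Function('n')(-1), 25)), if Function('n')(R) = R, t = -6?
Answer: -144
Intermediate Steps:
Mul(t, Add(Function('n')(-1), 25)) = Mul(-6, Add(-1, 25)) = Mul(-6, 24) = -144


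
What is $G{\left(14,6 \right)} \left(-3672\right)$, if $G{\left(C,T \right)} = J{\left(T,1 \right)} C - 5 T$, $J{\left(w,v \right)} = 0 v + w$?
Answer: $-198288$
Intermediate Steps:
$J{\left(w,v \right)} = w$ ($J{\left(w,v \right)} = 0 + w = w$)
$G{\left(C,T \right)} = - 5 T + C T$ ($G{\left(C,T \right)} = T C - 5 T = C T - 5 T = - 5 T + C T$)
$G{\left(14,6 \right)} \left(-3672\right) = 6 \left(-5 + 14\right) \left(-3672\right) = 6 \cdot 9 \left(-3672\right) = 54 \left(-3672\right) = -198288$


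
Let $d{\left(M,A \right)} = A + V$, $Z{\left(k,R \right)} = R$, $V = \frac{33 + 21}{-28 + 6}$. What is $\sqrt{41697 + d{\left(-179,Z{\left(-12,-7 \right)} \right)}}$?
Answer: $\frac{\sqrt{5044193}}{11} \approx 204.18$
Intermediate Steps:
$V = - \frac{27}{11}$ ($V = \frac{54}{-22} = 54 \left(- \frac{1}{22}\right) = - \frac{27}{11} \approx -2.4545$)
$d{\left(M,A \right)} = - \frac{27}{11} + A$ ($d{\left(M,A \right)} = A - \frac{27}{11} = - \frac{27}{11} + A$)
$\sqrt{41697 + d{\left(-179,Z{\left(-12,-7 \right)} \right)}} = \sqrt{41697 - \frac{104}{11}} = \sqrt{\frac{458563}{11}} = \frac{\sqrt{5044193}}{11}$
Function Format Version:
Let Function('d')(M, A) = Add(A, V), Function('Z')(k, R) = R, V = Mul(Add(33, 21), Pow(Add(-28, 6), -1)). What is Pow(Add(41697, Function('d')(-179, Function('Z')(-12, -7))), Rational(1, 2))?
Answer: Mul(Rational(1, 11), Pow(5044193, Rational(1, 2))) ≈ 204.18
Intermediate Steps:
V = Rational(-27, 11) (V = Mul(54, Pow(-22, -1)) = Mul(54, Rational(-1, 22)) = Rational(-27, 11) ≈ -2.4545)
Function('d')(M, A) = Add(Rational(-27, 11), A) (Function('d')(M, A) = Add(A, Rational(-27, 11)) = Add(Rational(-27, 11), A))
Pow(Add(41697, Function('d')(-179, Function('Z')(-12, -7))), Rational(1, 2)) = Pow(Add(41697, Add(Rational(-27, 11), -7)), Rational(1, 2)) = Pow(Add(41697, Rational(-104, 11)), Rational(1, 2)) = Pow(Rational(458563, 11), Rational(1, 2)) = Mul(Rational(1, 11), Pow(5044193, Rational(1, 2)))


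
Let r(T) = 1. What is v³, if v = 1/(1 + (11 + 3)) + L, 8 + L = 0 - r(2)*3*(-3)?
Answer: 4096/3375 ≈ 1.2136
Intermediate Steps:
L = 1 (L = -8 + (0 - 1*3*(-3)) = -8 + (0 - 3*(-3)) = -8 + (0 - 1*(-9)) = -8 + (0 + 9) = -8 + 9 = 1)
v = 16/15 (v = 1/(1 + (11 + 3)) + 1 = 1/(1 + 14) + 1 = 1/15 + 1 = 16/15 ≈ 1.0667)
v³ = (16/15)³ = 4096/3375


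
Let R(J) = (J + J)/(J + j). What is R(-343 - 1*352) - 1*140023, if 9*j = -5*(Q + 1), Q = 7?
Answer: -176286455/1259 ≈ -1.4002e+5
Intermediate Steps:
j = -40/9 (j = (-5*(7 + 1))/9 = (-5*8)/9 = (⅑)*(-40) = -40/9 ≈ -4.4444)
R(J) = 2*J/(-40/9 + J) (R(J) = (J + J)/(J - 40/9) = (2*J)/(-40/9 + J) = 2*J/(-40/9 + J))
R(-343 - 1*352) - 1*140023 = 18*(-343 - 1*352)/(-40 + 9*(-343 - 1*352)) - 1*140023 = 18*(-343 - 352)/(-40 + 9*(-343 - 352)) - 140023 = 18*(-695)/(-40 + 9*(-695)) - 140023 = 18*(-695)/(-40 - 6255) - 140023 = 18*(-695)/(-6295) - 140023 = 18*(-695)*(-1/6295) - 140023 = 2502/1259 - 140023 = -176286455/1259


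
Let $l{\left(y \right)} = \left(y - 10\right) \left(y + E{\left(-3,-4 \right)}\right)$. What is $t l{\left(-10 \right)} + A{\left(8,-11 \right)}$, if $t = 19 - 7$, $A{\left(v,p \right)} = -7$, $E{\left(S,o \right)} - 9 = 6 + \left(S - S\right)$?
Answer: $-1207$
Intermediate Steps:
$E{\left(S,o \right)} = 15$ ($E{\left(S,o \right)} = 9 + \left(6 + \left(S - S\right)\right) = 9 + \left(6 + 0\right) = 9 + 6 = 15$)
$t = 12$ ($t = 19 - 7 = 12$)
$l{\left(y \right)} = \left(-10 + y\right) \left(15 + y\right)$ ($l{\left(y \right)} = \left(y - 10\right) \left(y + 15\right) = \left(-10 + y\right) \left(15 + y\right)$)
$t l{\left(-10 \right)} + A{\left(8,-11 \right)} = 12 \left(-150 + \left(-10\right)^{2} + 5 \left(-10\right)\right) - 7 = 12 \left(-150 + 100 - 50\right) - 7 = 12 \left(-100\right) - 7 = -1200 - 7 = -1207$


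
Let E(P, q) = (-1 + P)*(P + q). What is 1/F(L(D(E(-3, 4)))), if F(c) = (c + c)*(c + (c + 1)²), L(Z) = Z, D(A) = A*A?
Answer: 1/9760 ≈ 0.00010246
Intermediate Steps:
D(A) = A²
F(c) = 2*c*(c + (1 + c)²) (F(c) = (2*c)*(c + (1 + c)²) = 2*c*(c + (1 + c)²))
1/F(L(D(E(-3, 4)))) = 1/(2*((-3)² - 1*(-3) - 1*4 - 3*4)²*(((-3)² - 1*(-3) - 1*4 - 3*4)² + (1 + ((-3)² - 1*(-3) - 1*4 - 3*4)²)²)) = 1/(2*(9 + 3 - 4 - 12)²*((9 + 3 - 4 - 12)² + (1 + (9 + 3 - 4 - 12)²)²)) = 1/(2*(-4)²*((-4)² + (1 + (-4)²)²)) = 1/(2*16*(16 + (1 + 16)²)) = 1/(2*16*(16 + 17²)) = 1/(2*16*(16 + 289)) = 1/(2*16*305) = 1/9760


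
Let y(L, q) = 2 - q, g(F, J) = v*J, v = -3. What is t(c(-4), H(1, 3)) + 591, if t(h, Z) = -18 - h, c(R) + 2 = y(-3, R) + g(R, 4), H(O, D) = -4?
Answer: 581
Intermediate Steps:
g(F, J) = -3*J
c(R) = -12 - R (c(R) = -2 + ((2 - R) - 3*4) = -2 + ((2 - R) - 12) = -2 + (-10 - R) = -12 - R)
t(c(-4), H(1, 3)) + 591 = (-18 - (-12 - 1*(-4))) + 591 = (-18 - (-12 + 4)) + 591 = (-18 - 1*(-8)) + 591 = (-18 + 8) + 591 = -10 + 591 = 581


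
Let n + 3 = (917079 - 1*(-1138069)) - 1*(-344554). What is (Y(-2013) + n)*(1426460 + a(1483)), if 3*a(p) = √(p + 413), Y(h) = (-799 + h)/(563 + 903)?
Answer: 2509111702248060/733 + 1172651974*√474/733 ≈ 3.4231e+12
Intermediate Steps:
Y(h) = -799/1466 + h/1466 (Y(h) = (-799 + h)/1466 = (-799 + h)*(1/1466) = -799/1466 + h/1466)
a(p) = √(413 + p)/3 (a(p) = √(p + 413)/3 = √(413 + p)/3)
n = 2399699 (n = -3 + ((917079 - 1*(-1138069)) - 1*(-344554)) = -3 + ((917079 + 1138069) + 344554) = -3 + (2055148 + 344554) = -3 + 2399702 = 2399699)
(Y(-2013) + n)*(1426460 + a(1483)) = ((-799/1466 + (1/1466)*(-2013)) + 2399699)*(1426460 + √(413 + 1483)/3) = ((-799/1466 - 2013/1466) + 2399699)*(1426460 + √1896/3) = (-1406/733 + 2399699)*(1426460 + (2*√474)/3) = 1758977961*(1426460 + 2*√474/3)/733 = 2509111702248060/733 + 1172651974*√474/733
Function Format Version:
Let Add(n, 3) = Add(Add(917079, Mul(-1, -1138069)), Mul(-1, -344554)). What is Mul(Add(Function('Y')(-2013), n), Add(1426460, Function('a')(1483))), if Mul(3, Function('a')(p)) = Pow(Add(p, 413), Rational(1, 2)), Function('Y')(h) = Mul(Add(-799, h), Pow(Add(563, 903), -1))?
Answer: Add(Rational(2509111702248060, 733), Mul(Rational(1172651974, 733), Pow(474, Rational(1, 2)))) ≈ 3.4231e+12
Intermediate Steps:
Function('Y')(h) = Add(Rational(-799, 1466), Mul(Rational(1, 1466), h)) (Function('Y')(h) = Mul(Add(-799, h), Pow(1466, -1)) = Mul(Add(-799, h), Rational(1, 1466)) = Add(Rational(-799, 1466), Mul(Rational(1, 1466), h)))
Function('a')(p) = Mul(Rational(1, 3), Pow(Add(413, p), Rational(1, 2))) (Function('a')(p) = Mul(Rational(1, 3), Pow(Add(p, 413), Rational(1, 2))) = Mul(Rational(1, 3), Pow(Add(413, p), Rational(1, 2))))
n = 2399699 (n = Add(-3, Add(Add(917079, Mul(-1, -1138069)), Mul(-1, -344554))) = Add(-3, Add(Add(917079, 1138069), 344554)) = Add(-3, Add(2055148, 344554)) = Add(-3, 2399702) = 2399699)
Mul(Add(Function('Y')(-2013), n), Add(1426460, Function('a')(1483))) = Mul(Add(Add(Rational(-799, 1466), Mul(Rational(1, 1466), -2013)), 2399699), Add(1426460, Mul(Rational(1, 3), Pow(Add(413, 1483), Rational(1, 2))))) = Mul(Add(Add(Rational(-799, 1466), Rational(-2013, 1466)), 2399699), Add(1426460, Mul(Rational(1, 3), Pow(1896, Rational(1, 2))))) = Mul(Add(Rational(-1406, 733), 2399699), Add(1426460, Mul(Rational(1, 3), Mul(2, Pow(474, Rational(1, 2)))))) = Mul(Rational(1758977961, 733), Add(1426460, Mul(Rational(2, 3), Pow(474, Rational(1, 2))))) = Add(Rational(2509111702248060, 733), Mul(Rational(1172651974, 733), Pow(474, Rational(1, 2))))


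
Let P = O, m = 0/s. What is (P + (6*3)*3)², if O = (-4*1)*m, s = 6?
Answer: 2916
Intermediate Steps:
m = 0 (m = 0/6 = 0*(⅙) = 0)
O = 0 (O = -4*1*0 = -4*0 = 0)
P = 0
(P + (6*3)*3)² = (0 + (6*3)*3)² = (0 + 18*3)² = (0 + 54)² = 54² = 2916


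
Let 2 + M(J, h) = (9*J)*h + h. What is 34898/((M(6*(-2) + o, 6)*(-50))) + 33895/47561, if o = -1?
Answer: 1421359639/829939450 ≈ 1.7126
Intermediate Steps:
M(J, h) = -2 + h + 9*J*h (M(J, h) = -2 + ((9*J)*h + h) = -2 + (9*J*h + h) = -2 + (h + 9*J*h) = -2 + h + 9*J*h)
34898/((M(6*(-2) + o, 6)*(-50))) + 33895/47561 = 34898/(((-2 + 6 + 9*(6*(-2) - 1)*6)*(-50))) + 33895/47561 = 34898/(((-2 + 6 + 9*(-12 - 1)*6)*(-50))) + 33895*(1/47561) = 34898/(((-2 + 6 + 9*(-13)*6)*(-50))) + 33895/47561 = 34898/(((-2 + 6 - 702)*(-50))) + 33895/47561 = 34898/((-698*(-50))) + 33895/47561 = 34898/34900 + 33895/47561 = 34898*(1/34900) + 33895/47561 = 17449/17450 + 33895/47561 = 1421359639/829939450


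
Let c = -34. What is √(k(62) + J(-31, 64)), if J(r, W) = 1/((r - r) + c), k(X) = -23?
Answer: 3*I*√2958/34 ≈ 4.7989*I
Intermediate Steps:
J(r, W) = -1/34 (J(r, W) = 1/((r - r) - 34) = 1/(0 - 34) = 1/(-34) = -1/34)
√(k(62) + J(-31, 64)) = √(-23 - 1/34) = √(-783/34) = 3*I*√2958/34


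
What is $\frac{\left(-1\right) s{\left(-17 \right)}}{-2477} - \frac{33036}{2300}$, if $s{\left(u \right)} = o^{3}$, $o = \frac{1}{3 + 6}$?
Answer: $- \frac{14913548272}{1038296475} \approx -14.363$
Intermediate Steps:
$o = \frac{1}{9} \approx 0.11111$
$s{\left(u \right)} = \frac{1}{729}$ ($s{\left(u \right)} = \left(\frac{1}{9}\right)^{3} = \frac{1}{729}$)
$\frac{\left(-1\right) s{\left(-17 \right)}}{-2477} - \frac{33036}{2300} = \frac{\left(-1\right) \frac{1}{729}}{-2477} - \frac{33036}{2300} = \left(- \frac{1}{729}\right) \left(- \frac{1}{2477}\right) - \frac{8259}{575} = \frac{1}{1805733} - \frac{8259}{575} = - \frac{14913548272}{1038296475}$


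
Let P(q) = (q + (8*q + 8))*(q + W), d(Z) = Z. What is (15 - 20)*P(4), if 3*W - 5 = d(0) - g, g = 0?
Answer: -3740/3 ≈ -1246.7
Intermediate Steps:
W = 5/3 (W = 5/3 + (0 - 1*0)/3 = 5/3 + (0 + 0)/3 = 5/3 + (⅓)*0 = 5/3 + 0 = 5/3 ≈ 1.6667)
P(q) = (8 + 9*q)*(5/3 + q) (P(q) = (q + (8*q + 8))*(q + 5/3) = (q + (8 + 8*q))*(5/3 + q) = (8 + 9*q)*(5/3 + q))
(15 - 20)*P(4) = (15 - 20)*(40/3 + 9*4² + 23*4) = -5*(40/3 + 9*16 + 92) = -5*(40/3 + 144 + 92) = -5*748/3 = -3740/3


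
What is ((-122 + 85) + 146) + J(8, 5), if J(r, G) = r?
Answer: 117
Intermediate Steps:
((-122 + 85) + 146) + J(8, 5) = ((-122 + 85) + 146) + 8 = (-37 + 146) + 8 = 109 + 8 = 117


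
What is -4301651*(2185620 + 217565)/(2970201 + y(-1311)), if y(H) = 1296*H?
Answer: -2067532631687/254229 ≈ -8.1326e+6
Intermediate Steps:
-4301651*(2185620 + 217565)/(2970201 + y(-1311)) = -4301651*(2185620 + 217565)/(2970201 + 1296*(-1311)) = -4301651*2403185/(2970201 - 1699056) = -4301651/(1271145*(1/2403185)) = -4301651/254229/480637 = -4301651*480637/254229 = -2067532631687/254229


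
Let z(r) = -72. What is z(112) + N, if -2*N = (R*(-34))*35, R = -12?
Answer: -7212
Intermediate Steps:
N = -7140 (N = -(-12*(-34))*35/2 = -204*35 = -1/2*14280 = -7140)
z(112) + N = -72 - 7140 = -7212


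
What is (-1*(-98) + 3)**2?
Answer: 10201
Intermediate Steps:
(-1*(-98) + 3)**2 = (98 + 3)**2 = 101**2 = 10201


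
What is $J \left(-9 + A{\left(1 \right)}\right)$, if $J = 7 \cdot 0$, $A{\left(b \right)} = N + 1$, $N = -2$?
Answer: $0$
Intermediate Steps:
$A{\left(b \right)} = -1$ ($A{\left(b \right)} = -2 + 1 = -1$)
$J = 0$
$J \left(-9 + A{\left(1 \right)}\right) = 0 \left(-9 - 1\right) = 0 \left(-10\right) = 0$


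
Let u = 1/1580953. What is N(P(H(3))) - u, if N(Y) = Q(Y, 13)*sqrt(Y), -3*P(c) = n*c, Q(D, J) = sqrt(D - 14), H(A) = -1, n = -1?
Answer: -1/1580953 - sqrt(43)/3 ≈ -2.1858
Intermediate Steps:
Q(D, J) = sqrt(-14 + D)
P(c) = c/3 (P(c) = -(-1)*c/3 = c/3)
u = 1/1580953 ≈ 6.3253e-7
N(Y) = sqrt(Y)*sqrt(-14 + Y) (N(Y) = sqrt(-14 + Y)*sqrt(Y) = sqrt(Y)*sqrt(-14 + Y))
N(P(H(3))) - u = sqrt((1/3)*(-1))*sqrt(-14 + (1/3)*(-1)) - 1*1/1580953 = sqrt(-1/3)*sqrt(-14 - 1/3) - 1/1580953 = (I*sqrt(3)/3)*sqrt(-43/3) - 1/1580953 = (I*sqrt(3)/3)*(I*sqrt(129)/3) - 1/1580953 = -sqrt(43)/3 - 1/1580953 = -1/1580953 - sqrt(43)/3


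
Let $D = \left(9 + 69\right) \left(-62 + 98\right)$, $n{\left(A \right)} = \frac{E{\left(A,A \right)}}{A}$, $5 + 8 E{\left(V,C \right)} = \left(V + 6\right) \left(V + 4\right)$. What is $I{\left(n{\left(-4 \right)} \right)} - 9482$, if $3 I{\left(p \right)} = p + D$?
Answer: $- \frac{820411}{96} \approx -8546.0$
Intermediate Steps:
$E{\left(V,C \right)} = - \frac{5}{8} + \frac{\left(4 + V\right) \left(6 + V\right)}{8}$ ($E{\left(V,C \right)} = - \frac{5}{8} + \frac{\left(V + 6\right) \left(V + 4\right)}{8} = - \frac{5}{8} + \frac{\left(6 + V\right) \left(4 + V\right)}{8} = - \frac{5}{8} + \frac{\left(4 + V\right) \left(6 + V\right)}{8}$)
$n{\left(A \right)} = \frac{\frac{19}{8} + \frac{A^{2}}{8} + \frac{5 A}{4}}{A}$
$D = 2808$ ($D = 78 \cdot 36 = 2808$)
$I{\left(p \right)} = 936 + \frac{p}{3}$ ($I{\left(p \right)} = \frac{p + 2808}{3} = \frac{2808 + p}{3} = 936 + \frac{p}{3}$)
$I{\left(n{\left(-4 \right)} \right)} - 9482 = \left(936 + \frac{\frac{1}{8} \frac{1}{-4} \left(19 + \left(-4\right)^{2} + 10 \left(-4\right)\right)}{3}\right) - 9482 = \left(936 + \frac{\frac{1}{8} \left(- \frac{1}{4}\right) \left(19 + 16 - 40\right)}{3}\right) - 9482 = \left(936 + \frac{\frac{1}{8} \left(- \frac{1}{4}\right) \left(-5\right)}{3}\right) - 9482 = \left(936 + \frac{1}{3} \cdot \frac{5}{32}\right) - 9482 = \left(936 + \frac{5}{96}\right) - 9482 = \frac{89861}{96} - 9482 = - \frac{820411}{96}$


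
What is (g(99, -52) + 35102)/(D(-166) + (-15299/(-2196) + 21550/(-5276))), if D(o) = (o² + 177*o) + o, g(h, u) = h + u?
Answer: -101809922076/5761527377 ≈ -17.671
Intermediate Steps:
D(o) = o² + 178*o
(g(99, -52) + 35102)/(D(-166) + (-15299/(-2196) + 21550/(-5276))) = ((99 - 52) + 35102)/(-166*(178 - 166) + (-15299/(-2196) + 21550/(-5276))) = (47 + 35102)/(-166*12 + (-15299*(-1/2196) + 21550*(-1/5276))) = 35149/(-1992 + (15299/2196 - 10775/2638)) = 35149/(-1992 + 8348431/2896524) = 35149/(-5761527377/2896524) = 35149*(-2896524/5761527377) = -101809922076/5761527377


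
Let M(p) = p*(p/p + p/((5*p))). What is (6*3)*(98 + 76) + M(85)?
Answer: 3234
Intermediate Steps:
M(p) = 6*p/5 (M(p) = p*(1 + p*(1/(5*p))) = p*(1 + ⅕) = p*(6/5) = 6*p/5)
(6*3)*(98 + 76) + M(85) = (6*3)*(98 + 76) + (6/5)*85 = 18*174 + 102 = 3132 + 102 = 3234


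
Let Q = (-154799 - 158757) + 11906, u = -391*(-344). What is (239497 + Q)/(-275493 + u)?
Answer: 62153/140989 ≈ 0.44084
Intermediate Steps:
u = 134504
Q = -301650 (Q = -313556 + 11906 = -301650)
(239497 + Q)/(-275493 + u) = (239497 - 301650)/(-275493 + 134504) = -62153/(-140989) = -62153*(-1/140989) = 62153/140989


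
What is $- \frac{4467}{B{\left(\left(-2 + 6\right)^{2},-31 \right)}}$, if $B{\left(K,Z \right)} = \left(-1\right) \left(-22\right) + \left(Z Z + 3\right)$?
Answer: $- \frac{4467}{986} \approx -4.5304$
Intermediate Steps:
$B{\left(K,Z \right)} = 25 + Z^{2}$ ($B{\left(K,Z \right)} = 22 + \left(Z^{2} + 3\right) = 22 + \left(3 + Z^{2}\right) = 25 + Z^{2}$)
$- \frac{4467}{B{\left(\left(-2 + 6\right)^{2},-31 \right)}} = - \frac{4467}{25 + \left(-31\right)^{2}} = - \frac{4467}{25 + 961} = - \frac{4467}{986}$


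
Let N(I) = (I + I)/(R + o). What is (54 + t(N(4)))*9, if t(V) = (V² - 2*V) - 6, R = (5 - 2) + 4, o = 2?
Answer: 3808/9 ≈ 423.11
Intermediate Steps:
R = 7 (R = 3 + 4 = 7)
N(I) = 2*I/9 (N(I) = (I + I)/(7 + 2) = (2*I)/9 = (2*I)*(⅑) = 2*I/9)
t(V) = -6 + V² - 2*V
(54 + t(N(4)))*9 = (54 + (-6 + ((2/9)*4)² - 4*4/9))*9 = (54 + (-6 + (8/9)² - 2*8/9))*9 = (54 + (-6 + 64/81 - 16/9))*9 = (54 - 566/81)*9 = (3808/81)*9 = 3808/9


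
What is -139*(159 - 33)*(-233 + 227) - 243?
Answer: 104841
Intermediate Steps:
-139*(159 - 33)*(-233 + 227) - 243 = -17514*(-6) - 243 = -139*(-756) - 243 = 105084 - 243 = 104841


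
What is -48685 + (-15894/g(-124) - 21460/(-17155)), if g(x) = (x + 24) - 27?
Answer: -21158778447/435737 ≈ -48559.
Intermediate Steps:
g(x) = -3 + x (g(x) = (24 + x) - 27 = -3 + x)
-48685 + (-15894/g(-124) - 21460/(-17155)) = -48685 + (-15894/(-3 - 124) - 21460/(-17155)) = -48685 + (-15894/(-127) - 21460*(-1/17155)) = -48685 + (-15894*(-1/127) + 4292/3431) = -48685 + (15894/127 + 4292/3431) = -48685 + 55077398/435737 = -21158778447/435737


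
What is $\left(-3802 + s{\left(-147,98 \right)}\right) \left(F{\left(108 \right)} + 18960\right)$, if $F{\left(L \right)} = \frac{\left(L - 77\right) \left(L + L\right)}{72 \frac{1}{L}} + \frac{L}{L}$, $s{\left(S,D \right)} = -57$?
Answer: $-111930295$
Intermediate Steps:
$F{\left(L \right)} = 1 + \frac{L^{2} \left(-77 + L\right)}{36}$ ($F{\left(L \right)} = \left(-77 + L\right) 2 L \frac{L}{72} + 1 = 2 L \left(-77 + L\right) \frac{L}{72} + 1 = \frac{L^{2} \left(-77 + L\right)}{36} + 1 = 1 + \frac{L^{2} \left(-77 + L\right)}{36}$)
$\left(-3802 + s{\left(-147,98 \right)}\right) \left(F{\left(108 \right)} + 18960\right) = \left(-3802 - 57\right) \left(\left(1 - \frac{77 \cdot 108^{2}}{36} + \frac{108^{3}}{36}\right) + 18960\right) = - 3859 \left(\left(1 - 24948 + \frac{1}{36} \cdot 1259712\right) + 18960\right) = - 3859 \left(\left(1 - 24948 + 34992\right) + 18960\right) = - 3859 \left(10045 + 18960\right) = \left(-3859\right) 29005 = -111930295$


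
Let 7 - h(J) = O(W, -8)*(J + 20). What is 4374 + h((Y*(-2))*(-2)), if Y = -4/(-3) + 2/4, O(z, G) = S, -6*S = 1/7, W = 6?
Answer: 276044/63 ≈ 4381.6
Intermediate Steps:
S = -1/42 (S = -⅙/7 = -⅙*⅐ = -1/42 ≈ -0.023810)
O(z, G) = -1/42
Y = 11/6 (Y = -4*(-⅓) + 2*(¼) = 4/3 + ½ = 11/6 ≈ 1.8333)
h(J) = 157/21 + J/42 (h(J) = 7 - (-1)*(J + 20)/42 = 7 - (-1)*(20 + J)/42 = 7 - (-10/21 - J/42) = 7 + (10/21 + J/42) = 157/21 + J/42)
4374 + h((Y*(-2))*(-2)) = 4374 + (157/21 + (((11/6)*(-2))*(-2))/42) = 4374 + (157/21 + (-11/3*(-2))/42) = 4374 + (157/21 + (1/42)*(22/3)) = 4374 + (157/21 + 11/63) = 4374 + 482/63 = 276044/63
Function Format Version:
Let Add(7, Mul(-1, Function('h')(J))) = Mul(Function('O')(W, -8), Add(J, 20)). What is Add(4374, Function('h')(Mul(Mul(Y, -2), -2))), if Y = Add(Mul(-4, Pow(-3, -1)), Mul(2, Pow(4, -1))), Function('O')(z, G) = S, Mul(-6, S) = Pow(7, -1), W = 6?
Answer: Rational(276044, 63) ≈ 4381.6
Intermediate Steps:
S = Rational(-1, 42) (S = Mul(Rational(-1, 6), Pow(7, -1)) = Mul(Rational(-1, 6), Rational(1, 7)) = Rational(-1, 42) ≈ -0.023810)
Function('O')(z, G) = Rational(-1, 42)
Y = Rational(11, 6) (Y = Add(Mul(-4, Rational(-1, 3)), Mul(2, Rational(1, 4))) = Add(Rational(4, 3), Rational(1, 2)) = Rational(11, 6) ≈ 1.8333)
Function('h')(J) = Add(Rational(157, 21), Mul(Rational(1, 42), J)) (Function('h')(J) = Add(7, Mul(-1, Mul(Rational(-1, 42), Add(J, 20)))) = Add(7, Mul(-1, Mul(Rational(-1, 42), Add(20, J)))) = Add(7, Mul(-1, Add(Rational(-10, 21), Mul(Rational(-1, 42), J)))) = Add(7, Add(Rational(10, 21), Mul(Rational(1, 42), J))) = Add(Rational(157, 21), Mul(Rational(1, 42), J)))
Add(4374, Function('h')(Mul(Mul(Y, -2), -2))) = Add(4374, Add(Rational(157, 21), Mul(Rational(1, 42), Mul(Mul(Rational(11, 6), -2), -2)))) = Add(4374, Add(Rational(157, 21), Mul(Rational(1, 42), Mul(Rational(-11, 3), -2)))) = Add(4374, Add(Rational(157, 21), Mul(Rational(1, 42), Rational(22, 3)))) = Add(4374, Add(Rational(157, 21), Rational(11, 63))) = Add(4374, Rational(482, 63)) = Rational(276044, 63)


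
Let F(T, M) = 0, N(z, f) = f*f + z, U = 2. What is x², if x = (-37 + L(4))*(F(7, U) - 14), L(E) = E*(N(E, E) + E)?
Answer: 682276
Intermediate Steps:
N(z, f) = z + f² (N(z, f) = f² + z = z + f²)
L(E) = E*(E² + 2*E) (L(E) = E*((E + E²) + E) = E*(E² + 2*E))
x = -826 (x = (-37 + 4²*(2 + 4))*(0 - 14) = (-37 + 16*6)*(-14) = (-37 + 96)*(-14) = 59*(-14) = -826)
x² = (-826)² = 682276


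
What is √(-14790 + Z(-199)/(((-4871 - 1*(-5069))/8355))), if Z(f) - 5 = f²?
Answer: √200432045/11 ≈ 1287.0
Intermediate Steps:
Z(f) = 5 + f²
√(-14790 + Z(-199)/(((-4871 - 1*(-5069))/8355))) = √(-14790 + (5 + (-199)²)/(((-4871 - 1*(-5069))/8355))) = √(-14790 + (5 + 39601)/(((-4871 + 5069)*(1/8355)))) = √(-14790 + 39606/((198*(1/8355)))) = √(-14790 + 39606/(66/2785)) = √(-14790 + 39606*(2785/66)) = √(-14790 + 18383785/11) = √(18221095/11) = √200432045/11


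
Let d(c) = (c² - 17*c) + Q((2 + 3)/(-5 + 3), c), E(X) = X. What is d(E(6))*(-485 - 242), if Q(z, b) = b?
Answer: 43620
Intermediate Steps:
d(c) = c² - 16*c (d(c) = (c² - 17*c) + c = c² - 16*c)
d(E(6))*(-485 - 242) = (6*(-16 + 6))*(-485 - 242) = (6*(-10))*(-727) = -60*(-727) = 43620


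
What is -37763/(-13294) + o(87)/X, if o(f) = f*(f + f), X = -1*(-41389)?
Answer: 1764217379/550225366 ≈ 3.2064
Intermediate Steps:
X = 41389
o(f) = 2*f**2 (o(f) = f*(2*f) = 2*f**2)
-37763/(-13294) + o(87)/X = -37763/(-13294) + (2*87**2)/41389 = -37763*(-1/13294) + (2*7569)*(1/41389) = 37763/13294 + 15138*(1/41389) = 37763/13294 + 15138/41389 = 1764217379/550225366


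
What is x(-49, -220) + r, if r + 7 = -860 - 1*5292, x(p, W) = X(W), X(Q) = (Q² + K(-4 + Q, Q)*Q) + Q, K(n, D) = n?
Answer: 91301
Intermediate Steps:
X(Q) = Q + Q² + Q*(-4 + Q) (X(Q) = (Q² + (-4 + Q)*Q) + Q = (Q² + Q*(-4 + Q)) + Q = Q + Q² + Q*(-4 + Q))
x(p, W) = W*(-3 + 2*W)
r = -6159 (r = -7 + (-860 - 1*5292) = -7 + (-860 - 5292) = -7 - 6152 = -6159)
x(-49, -220) + r = -220*(-3 + 2*(-220)) - 6159 = -220*(-3 - 440) - 6159 = -220*(-443) - 6159 = 97460 - 6159 = 91301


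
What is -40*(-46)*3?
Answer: 5520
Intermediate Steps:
-40*(-46)*3 = 1840*3 = 5520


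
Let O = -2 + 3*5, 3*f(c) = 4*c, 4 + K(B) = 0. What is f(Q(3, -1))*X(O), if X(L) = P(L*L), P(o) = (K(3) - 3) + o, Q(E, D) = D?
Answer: -216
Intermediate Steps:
K(B) = -4 (K(B) = -4 + 0 = -4)
f(c) = 4*c/3 (f(c) = (4*c)/3 = 4*c/3)
O = 13 (O = -2 + 15 = 13)
P(o) = -7 + o (P(o) = (-4 - 3) + o = -7 + o)
X(L) = -7 + L**2 (X(L) = -7 + L*L = -7 + L**2)
f(Q(3, -1))*X(O) = ((4/3)*(-1))*(-7 + 13**2) = -4*(-7 + 169)/3 = -4/3*162 = -216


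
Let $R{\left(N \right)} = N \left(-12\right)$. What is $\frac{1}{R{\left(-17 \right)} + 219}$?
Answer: $\frac{1}{423} \approx 0.0023641$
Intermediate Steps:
$R{\left(N \right)} = - 12 N$
$\frac{1}{R{\left(-17 \right)} + 219} = \frac{1}{\left(-12\right) \left(-17\right) + 219} = \frac{1}{204 + 219} = \frac{1}{423}$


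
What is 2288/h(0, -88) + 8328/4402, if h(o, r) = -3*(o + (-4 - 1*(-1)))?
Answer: 5073364/19809 ≈ 256.11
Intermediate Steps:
h(o, r) = 9 - 3*o (h(o, r) = -3*(o + (-4 + 1)) = -3*(o - 3) = -3*(-3 + o) = 9 - 3*o)
2288/h(0, -88) + 8328/4402 = 2288/(9 - 3*0) + 8328/4402 = 2288/(9 + 0) + 8328*(1/4402) = 2288/9 + 4164/2201 = 5073364/19809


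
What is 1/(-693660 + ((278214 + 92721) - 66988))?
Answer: -1/389713 ≈ -2.5660e-6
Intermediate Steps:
1/(-693660 + ((278214 + 92721) - 66988)) = 1/(-693660 + (370935 - 66988)) = 1/(-693660 + 303947) = 1/(-389713) = -1/389713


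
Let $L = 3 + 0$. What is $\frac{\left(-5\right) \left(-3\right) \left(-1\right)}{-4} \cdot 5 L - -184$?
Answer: $\frac{961}{4} \approx 240.25$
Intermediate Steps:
$L = 3$
$\frac{\left(-5\right) \left(-3\right) \left(-1\right)}{-4} \cdot 5 L - -184 = \frac{\left(-5\right) \left(-3\right) \left(-1\right)}{-4} \cdot 5 \cdot 3 - -184 = 15 \left(-1\right) \left(- \frac{1}{4}\right) 5 \cdot 3 + 184 = \left(-15\right) \left(- \frac{1}{4}\right) 5 \cdot 3 + 184 = \frac{15}{4} \cdot 5 \cdot 3 + 184 = \frac{75}{4} \cdot 3 + 184 = \frac{225}{4} + 184 = \frac{961}{4}$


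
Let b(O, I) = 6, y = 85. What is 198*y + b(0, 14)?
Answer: 16836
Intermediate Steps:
198*y + b(0, 14) = 198*85 + 6 = 16830 + 6 = 16836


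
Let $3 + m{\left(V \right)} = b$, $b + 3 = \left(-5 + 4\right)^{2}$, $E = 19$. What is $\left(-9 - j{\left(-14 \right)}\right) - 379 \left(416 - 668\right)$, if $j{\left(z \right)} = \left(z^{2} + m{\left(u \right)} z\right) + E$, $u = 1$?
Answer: $95214$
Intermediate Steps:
$b = -2$ ($b = -3 + \left(-5 + 4\right)^{2} = -3 + \left(-1\right)^{2} = -3 + 1 = -2$)
$m{\left(V \right)} = -5$ ($m{\left(V \right)} = -3 - 2 = -5$)
$j{\left(z \right)} = 19 + z^{2} - 5 z$ ($j{\left(z \right)} = \left(z^{2} - 5 z\right) + 19 = 19 + z^{2} - 5 z$)
$\left(-9 - j{\left(-14 \right)}\right) - 379 \left(416 - 668\right) = \left(-9 - \left(19 + \left(-14\right)^{2} - -70\right)\right) - 379 \left(416 - 668\right) = \left(-9 - \left(19 + 196 + 70\right)\right) - 379 \left(416 - 668\right) = \left(-9 - 285\right) - -95508 = \left(-9 - 285\right) + 95508 = -294 + 95508 = 95214$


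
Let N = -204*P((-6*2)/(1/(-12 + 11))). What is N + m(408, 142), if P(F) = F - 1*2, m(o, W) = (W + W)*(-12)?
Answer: -5448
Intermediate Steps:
m(o, W) = -24*W (m(o, W) = (2*W)*(-12) = -24*W)
P(F) = -2 + F (P(F) = F - 2 = -2 + F)
N = -2040 (N = -204*(-2 + (-6*2)/(1/(-12 + 11))) = -204*(-2 - 12/(1/(-1))) = -204*(-2 - 12/(-1)) = -204*(-2 - 12*(-1)) = -204*(-2 + 12) = -204*10 = -2040)
N + m(408, 142) = -2040 - 24*142 = -2040 - 3408 = -5448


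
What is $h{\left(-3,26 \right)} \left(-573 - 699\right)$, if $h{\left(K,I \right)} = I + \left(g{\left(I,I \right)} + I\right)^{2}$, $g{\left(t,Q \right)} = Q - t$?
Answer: $-892944$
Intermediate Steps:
$h{\left(K,I \right)} = I + I^{2}$ ($h{\left(K,I \right)} = I + \left(\left(I - I\right) + I\right)^{2} = I + \left(0 + I\right)^{2} = I + I^{2}$)
$h{\left(-3,26 \right)} \left(-573 - 699\right) = 26 \left(1 + 26\right) \left(-573 - 699\right) = 26 \cdot 27 \left(-1272\right) = 702 \left(-1272\right) = -892944$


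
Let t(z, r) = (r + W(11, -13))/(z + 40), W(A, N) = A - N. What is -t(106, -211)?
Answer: 187/146 ≈ 1.2808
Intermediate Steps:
t(z, r) = (24 + r)/(40 + z) (t(z, r) = (r + (11 - 1*(-13)))/(z + 40) = (r + (11 + 13))/(40 + z) = (r + 24)/(40 + z) = (24 + r)/(40 + z))
-t(106, -211) = -(24 - 211)/(40 + 106) = -(-187)/146 = -1*(-187/146) = 187/146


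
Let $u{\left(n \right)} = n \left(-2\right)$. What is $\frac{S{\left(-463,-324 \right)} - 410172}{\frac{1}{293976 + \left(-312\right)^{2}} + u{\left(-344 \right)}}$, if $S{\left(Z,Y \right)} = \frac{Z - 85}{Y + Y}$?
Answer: $- \frac{1444573584980}{2423053449} \approx -596.18$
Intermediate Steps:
$u{\left(n \right)} = - 2 n$
$S{\left(Z,Y \right)} = \frac{-85 + Z}{2 Y}$
$\frac{S{\left(-463,-324 \right)} - 410172}{\frac{1}{293976 + \left(-312\right)^{2}} + u{\left(-344 \right)}} = \frac{\frac{-85 - 463}{2 \left(-324\right)} - 410172}{\frac{1}{293976 + \left(-312\right)^{2}} - -688} = \frac{\frac{1}{2} \left(- \frac{1}{324}\right) \left(-548\right) - 410172}{\frac{1}{293976 + 97344} + 688} = \frac{\frac{137}{162} - 410172}{\frac{1}{391320} + 688} = - \frac{66447727}{162 \left(\frac{1}{391320} + 688\right)} = - \frac{66447727}{162 \cdot \frac{269228161}{391320}} = \left(- \frac{66447727}{162}\right) \frac{391320}{269228161} = - \frac{1444573584980}{2423053449}$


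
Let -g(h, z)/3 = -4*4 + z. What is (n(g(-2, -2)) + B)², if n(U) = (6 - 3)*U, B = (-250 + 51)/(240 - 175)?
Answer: 106729561/4225 ≈ 25261.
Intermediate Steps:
g(h, z) = 48 - 3*z (g(h, z) = -3*(-4*4 + z) = -3*(-16 + z) = 48 - 3*z)
B = -199/65 ≈ -3.0615
n(U) = 3*U
(n(g(-2, -2)) + B)² = (3*(48 - 3*(-2)) - 199/65)² = (3*(48 + 6) - 199/65)² = (3*54 - 199/65)² = (162 - 199/65)² = (10331/65)² = 106729561/4225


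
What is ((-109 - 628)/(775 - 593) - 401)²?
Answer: 5434490961/33124 ≈ 1.6407e+5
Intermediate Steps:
((-109 - 628)/(775 - 593) - 401)² = (-737/182 - 401)² = (-73719/182)² = 5434490961/33124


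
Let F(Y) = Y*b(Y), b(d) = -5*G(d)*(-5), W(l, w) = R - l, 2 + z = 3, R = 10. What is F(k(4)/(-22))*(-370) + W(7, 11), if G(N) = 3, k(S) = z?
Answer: 13908/11 ≈ 1264.4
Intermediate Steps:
z = 1 (z = -2 + 3 = 1)
k(S) = 1
W(l, w) = 10 - l
b(d) = 75 (b(d) = -5*3*(-5) = -15*(-5) = 75)
F(Y) = 75*Y (F(Y) = Y*75 = 75*Y)
F(k(4)/(-22))*(-370) + W(7, 11) = (75*(1/(-22)))*(-370) + (10 - 1*7) = (75*(1*(-1/22)))*(-370) + (10 - 7) = (75*(-1/22))*(-370) + 3 = -75/22*(-370) + 3 = 13875/11 + 3 = 13908/11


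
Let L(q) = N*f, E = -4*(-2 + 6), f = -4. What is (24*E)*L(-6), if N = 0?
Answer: 0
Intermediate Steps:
E = -16 (E = -4*4 = -16)
L(q) = 0 (L(q) = 0*(-4) = 0)
(24*E)*L(-6) = (24*(-16))*0 = -384*0 = 0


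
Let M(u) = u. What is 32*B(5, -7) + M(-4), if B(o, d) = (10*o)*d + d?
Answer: -11428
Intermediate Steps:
B(o, d) = d + 10*d*o (B(o, d) = 10*d*o + d = d + 10*d*o)
32*B(5, -7) + M(-4) = 32*(-7*(1 + 10*5)) - 4 = 32*(-7*(1 + 50)) - 4 = 32*(-7*51) - 4 = 32*(-357) - 4 = -11424 - 4 = -11428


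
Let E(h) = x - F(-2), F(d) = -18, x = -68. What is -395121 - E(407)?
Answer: -395071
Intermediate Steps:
E(h) = -50 (E(h) = -68 - 1*(-18) = -68 + 18 = -50)
-395121 - E(407) = -395121 - 1*(-50) = -395121 + 50 = -395071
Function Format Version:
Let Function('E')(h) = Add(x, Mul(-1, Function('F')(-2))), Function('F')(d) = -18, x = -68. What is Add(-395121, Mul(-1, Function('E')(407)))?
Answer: -395071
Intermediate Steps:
Function('E')(h) = -50 (Function('E')(h) = Add(-68, Mul(-1, -18)) = Add(-68, 18) = -50)
Add(-395121, Mul(-1, Function('E')(407))) = Add(-395121, Mul(-1, -50)) = Add(-395121, 50) = -395071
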